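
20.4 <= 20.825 True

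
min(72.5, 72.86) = 72.5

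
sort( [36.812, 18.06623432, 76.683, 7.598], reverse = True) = [76.683, 36.812, 18.06623432, 7.598]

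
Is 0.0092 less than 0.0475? Yes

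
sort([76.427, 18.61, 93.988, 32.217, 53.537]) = [18.61, 32.217, 53.537, 76.427, 93.988]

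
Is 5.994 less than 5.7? No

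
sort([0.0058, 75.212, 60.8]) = [0.0058, 60.8, 75.212]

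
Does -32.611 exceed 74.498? No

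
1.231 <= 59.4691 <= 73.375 True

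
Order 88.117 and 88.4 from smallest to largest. 88.117, 88.4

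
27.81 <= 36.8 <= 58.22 True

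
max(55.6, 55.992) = 55.992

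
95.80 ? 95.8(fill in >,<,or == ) ==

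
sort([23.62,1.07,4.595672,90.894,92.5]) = [1.07,4.595672,23.62,90.894,92.5]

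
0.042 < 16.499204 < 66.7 True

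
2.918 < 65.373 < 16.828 False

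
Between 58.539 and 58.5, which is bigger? 58.539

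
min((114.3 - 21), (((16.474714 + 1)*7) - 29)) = 93.3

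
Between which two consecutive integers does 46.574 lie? 46 and 47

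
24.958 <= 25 True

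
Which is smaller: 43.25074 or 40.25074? 40.25074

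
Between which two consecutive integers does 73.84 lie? 73 and 74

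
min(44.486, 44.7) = 44.486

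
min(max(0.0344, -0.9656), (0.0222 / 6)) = 0.0037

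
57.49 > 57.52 False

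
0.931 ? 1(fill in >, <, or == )<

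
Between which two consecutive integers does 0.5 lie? 0 and 1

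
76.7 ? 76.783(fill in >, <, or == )<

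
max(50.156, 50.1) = 50.156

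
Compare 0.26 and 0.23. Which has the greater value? 0.26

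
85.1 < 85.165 True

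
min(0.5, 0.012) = 0.012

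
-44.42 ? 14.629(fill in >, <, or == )<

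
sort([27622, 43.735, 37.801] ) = [37.801, 43.735, 27622]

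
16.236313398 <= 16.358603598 True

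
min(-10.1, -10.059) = -10.1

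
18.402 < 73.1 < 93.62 True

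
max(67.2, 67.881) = 67.881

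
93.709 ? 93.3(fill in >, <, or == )>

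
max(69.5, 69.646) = 69.646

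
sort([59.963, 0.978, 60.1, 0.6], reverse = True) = [60.1, 59.963, 0.978, 0.6]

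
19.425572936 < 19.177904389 False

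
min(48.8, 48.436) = 48.436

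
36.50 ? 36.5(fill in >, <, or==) ==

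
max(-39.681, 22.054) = 22.054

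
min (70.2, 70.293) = 70.2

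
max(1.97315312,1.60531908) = 1.97315312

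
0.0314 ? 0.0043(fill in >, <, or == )>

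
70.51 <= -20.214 False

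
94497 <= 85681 False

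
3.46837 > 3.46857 False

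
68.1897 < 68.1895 False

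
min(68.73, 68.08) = 68.08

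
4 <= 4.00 True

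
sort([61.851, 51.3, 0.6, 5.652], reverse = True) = [61.851, 51.3, 5.652, 0.6]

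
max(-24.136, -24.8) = -24.136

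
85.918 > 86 False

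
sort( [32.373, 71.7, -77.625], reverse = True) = [71.7, 32.373, -77.625]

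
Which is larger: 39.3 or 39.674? 39.674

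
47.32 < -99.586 False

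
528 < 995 True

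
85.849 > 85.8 True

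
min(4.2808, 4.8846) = 4.2808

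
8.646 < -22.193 False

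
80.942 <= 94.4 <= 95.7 True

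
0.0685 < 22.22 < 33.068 True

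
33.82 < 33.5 False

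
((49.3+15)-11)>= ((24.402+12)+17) False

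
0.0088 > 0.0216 False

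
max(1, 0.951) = 1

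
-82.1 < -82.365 False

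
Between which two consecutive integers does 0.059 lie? 0 and 1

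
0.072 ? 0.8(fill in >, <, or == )<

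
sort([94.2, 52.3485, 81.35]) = [52.3485, 81.35, 94.2]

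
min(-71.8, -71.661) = -71.8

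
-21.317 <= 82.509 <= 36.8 False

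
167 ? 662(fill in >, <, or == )<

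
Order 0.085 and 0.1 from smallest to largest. 0.085, 0.1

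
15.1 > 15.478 False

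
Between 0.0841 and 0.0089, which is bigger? 0.0841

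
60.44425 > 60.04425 True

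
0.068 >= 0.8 False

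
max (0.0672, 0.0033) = 0.0672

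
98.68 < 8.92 False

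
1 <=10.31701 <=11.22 True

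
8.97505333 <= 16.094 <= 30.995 True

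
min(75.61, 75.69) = 75.61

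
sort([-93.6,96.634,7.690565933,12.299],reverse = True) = [96.634,12.299,7.690565933,-93.6]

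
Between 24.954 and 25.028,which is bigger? 25.028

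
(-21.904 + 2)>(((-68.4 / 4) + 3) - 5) False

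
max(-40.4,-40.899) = -40.4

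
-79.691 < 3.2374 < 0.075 False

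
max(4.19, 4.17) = 4.19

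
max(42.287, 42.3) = 42.3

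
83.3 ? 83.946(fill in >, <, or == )<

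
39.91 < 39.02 False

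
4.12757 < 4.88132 True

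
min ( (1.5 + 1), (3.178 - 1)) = 2.178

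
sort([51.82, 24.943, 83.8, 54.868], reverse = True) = [83.8, 54.868, 51.82, 24.943]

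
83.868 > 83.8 True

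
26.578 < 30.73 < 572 True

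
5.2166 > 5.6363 False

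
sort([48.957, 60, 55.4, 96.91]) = [48.957, 55.4, 60, 96.91]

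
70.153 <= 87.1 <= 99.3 True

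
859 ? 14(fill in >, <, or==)>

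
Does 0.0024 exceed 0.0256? No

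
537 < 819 True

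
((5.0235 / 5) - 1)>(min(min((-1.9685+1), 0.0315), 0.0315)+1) False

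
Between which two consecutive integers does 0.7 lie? 0 and 1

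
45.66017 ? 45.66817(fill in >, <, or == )<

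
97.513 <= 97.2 False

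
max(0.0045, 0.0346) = 0.0346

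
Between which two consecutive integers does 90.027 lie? 90 and 91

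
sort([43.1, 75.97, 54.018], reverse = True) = [75.97, 54.018, 43.1]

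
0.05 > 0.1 False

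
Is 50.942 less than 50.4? No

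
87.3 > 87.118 True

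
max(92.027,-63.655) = 92.027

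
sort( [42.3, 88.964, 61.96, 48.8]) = [42.3, 48.8, 61.96, 88.964]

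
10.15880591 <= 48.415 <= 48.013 False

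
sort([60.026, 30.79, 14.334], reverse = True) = [60.026, 30.79, 14.334]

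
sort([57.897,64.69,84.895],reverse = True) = [84.895,64.69,57.897]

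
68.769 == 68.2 False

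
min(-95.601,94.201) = -95.601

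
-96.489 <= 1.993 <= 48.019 True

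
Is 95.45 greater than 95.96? No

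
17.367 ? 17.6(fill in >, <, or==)<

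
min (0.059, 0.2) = 0.059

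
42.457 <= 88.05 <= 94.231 True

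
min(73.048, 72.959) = 72.959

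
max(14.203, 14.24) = 14.24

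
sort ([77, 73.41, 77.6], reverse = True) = [77.6, 77, 73.41]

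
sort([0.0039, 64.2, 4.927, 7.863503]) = [0.0039, 4.927, 7.863503, 64.2]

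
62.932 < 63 True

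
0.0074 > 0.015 False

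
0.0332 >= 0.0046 True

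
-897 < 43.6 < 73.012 True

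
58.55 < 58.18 False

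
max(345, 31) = 345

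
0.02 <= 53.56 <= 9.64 False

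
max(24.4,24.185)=24.4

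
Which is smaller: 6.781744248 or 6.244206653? 6.244206653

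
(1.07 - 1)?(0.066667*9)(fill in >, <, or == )<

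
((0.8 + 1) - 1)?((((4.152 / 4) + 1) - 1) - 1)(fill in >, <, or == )>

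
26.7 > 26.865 False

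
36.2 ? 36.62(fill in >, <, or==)<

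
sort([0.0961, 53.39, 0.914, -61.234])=[-61.234, 0.0961, 0.914, 53.39]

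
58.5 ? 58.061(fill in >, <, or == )>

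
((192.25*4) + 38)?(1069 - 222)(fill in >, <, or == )<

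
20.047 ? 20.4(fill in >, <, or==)<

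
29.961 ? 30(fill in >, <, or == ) <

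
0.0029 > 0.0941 False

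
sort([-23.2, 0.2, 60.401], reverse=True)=[60.401, 0.2, -23.2]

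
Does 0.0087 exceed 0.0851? No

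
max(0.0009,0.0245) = 0.0245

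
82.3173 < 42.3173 False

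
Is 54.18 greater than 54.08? Yes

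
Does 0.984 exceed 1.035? No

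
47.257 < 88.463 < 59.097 False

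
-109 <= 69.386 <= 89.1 True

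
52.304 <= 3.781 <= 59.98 False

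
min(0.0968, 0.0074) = 0.0074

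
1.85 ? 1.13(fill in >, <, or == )>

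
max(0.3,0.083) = 0.3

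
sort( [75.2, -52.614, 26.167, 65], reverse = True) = [75.2, 65, 26.167, -52.614]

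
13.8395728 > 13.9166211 False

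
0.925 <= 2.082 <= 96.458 True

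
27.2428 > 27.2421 True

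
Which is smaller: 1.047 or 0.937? 0.937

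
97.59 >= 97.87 False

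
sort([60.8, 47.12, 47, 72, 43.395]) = [43.395, 47, 47.12, 60.8, 72]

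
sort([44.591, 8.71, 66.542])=[8.71, 44.591, 66.542]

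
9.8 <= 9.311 False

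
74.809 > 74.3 True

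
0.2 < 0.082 False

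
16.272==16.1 False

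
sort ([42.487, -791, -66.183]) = [-791, -66.183, 42.487]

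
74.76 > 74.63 True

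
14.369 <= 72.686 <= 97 True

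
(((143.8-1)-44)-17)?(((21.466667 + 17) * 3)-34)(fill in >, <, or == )>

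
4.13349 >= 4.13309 True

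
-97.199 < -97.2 False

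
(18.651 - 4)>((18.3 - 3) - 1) True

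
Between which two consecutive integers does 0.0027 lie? 0 and 1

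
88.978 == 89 False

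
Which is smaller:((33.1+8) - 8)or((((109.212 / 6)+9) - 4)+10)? ((33.1+8) - 8)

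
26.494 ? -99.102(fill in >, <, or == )>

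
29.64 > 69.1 False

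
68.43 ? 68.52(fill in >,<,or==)<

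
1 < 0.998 False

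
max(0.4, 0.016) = 0.4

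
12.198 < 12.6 True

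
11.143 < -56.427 False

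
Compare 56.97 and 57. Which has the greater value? 57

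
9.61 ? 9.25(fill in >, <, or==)>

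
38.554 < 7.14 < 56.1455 False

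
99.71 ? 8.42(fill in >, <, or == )>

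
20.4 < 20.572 True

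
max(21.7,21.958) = 21.958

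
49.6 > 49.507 True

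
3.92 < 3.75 False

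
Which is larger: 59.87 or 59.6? 59.87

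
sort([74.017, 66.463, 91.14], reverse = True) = [91.14, 74.017, 66.463]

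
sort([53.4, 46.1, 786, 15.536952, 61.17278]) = [15.536952, 46.1, 53.4, 61.17278, 786]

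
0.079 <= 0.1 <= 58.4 True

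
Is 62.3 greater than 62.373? No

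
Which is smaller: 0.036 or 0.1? 0.036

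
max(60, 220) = 220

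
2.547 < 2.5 False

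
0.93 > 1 False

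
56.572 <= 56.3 False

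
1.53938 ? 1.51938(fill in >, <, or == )>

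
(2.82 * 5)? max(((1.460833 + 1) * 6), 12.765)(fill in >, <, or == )<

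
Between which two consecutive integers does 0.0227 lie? 0 and 1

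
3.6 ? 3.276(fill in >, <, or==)>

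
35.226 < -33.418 False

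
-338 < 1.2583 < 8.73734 True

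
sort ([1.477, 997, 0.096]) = [0.096, 1.477, 997]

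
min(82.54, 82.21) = 82.21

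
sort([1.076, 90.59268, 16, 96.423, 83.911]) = [1.076, 16, 83.911, 90.59268, 96.423]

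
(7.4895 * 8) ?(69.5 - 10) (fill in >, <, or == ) >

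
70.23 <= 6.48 False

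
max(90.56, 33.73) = 90.56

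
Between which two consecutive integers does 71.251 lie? 71 and 72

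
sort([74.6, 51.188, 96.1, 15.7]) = [15.7, 51.188, 74.6, 96.1]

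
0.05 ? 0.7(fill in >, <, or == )<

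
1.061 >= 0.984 True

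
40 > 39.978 True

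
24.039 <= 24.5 True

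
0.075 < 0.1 True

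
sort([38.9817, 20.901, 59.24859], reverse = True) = [59.24859, 38.9817, 20.901]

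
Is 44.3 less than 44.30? No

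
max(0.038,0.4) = 0.4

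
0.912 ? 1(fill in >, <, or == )<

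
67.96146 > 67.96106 True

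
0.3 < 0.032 False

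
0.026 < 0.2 True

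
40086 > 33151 True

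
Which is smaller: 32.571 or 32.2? 32.2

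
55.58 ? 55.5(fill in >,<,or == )>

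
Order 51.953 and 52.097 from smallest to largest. 51.953, 52.097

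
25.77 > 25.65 True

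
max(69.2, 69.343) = 69.343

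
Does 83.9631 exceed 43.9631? Yes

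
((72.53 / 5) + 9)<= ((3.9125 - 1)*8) False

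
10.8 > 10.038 True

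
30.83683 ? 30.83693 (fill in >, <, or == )<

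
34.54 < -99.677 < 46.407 False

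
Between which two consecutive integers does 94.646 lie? 94 and 95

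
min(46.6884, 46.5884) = 46.5884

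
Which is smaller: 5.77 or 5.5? 5.5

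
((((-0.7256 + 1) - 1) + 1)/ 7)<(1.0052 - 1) False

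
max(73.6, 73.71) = 73.71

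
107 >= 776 False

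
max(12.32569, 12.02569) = 12.32569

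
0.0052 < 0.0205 True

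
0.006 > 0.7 False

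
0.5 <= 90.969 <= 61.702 False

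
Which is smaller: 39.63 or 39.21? 39.21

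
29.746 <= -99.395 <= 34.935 False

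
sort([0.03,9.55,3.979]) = [0.03,3.979,9.55]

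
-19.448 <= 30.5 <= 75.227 True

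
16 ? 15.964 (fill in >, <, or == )>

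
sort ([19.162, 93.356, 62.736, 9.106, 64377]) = [9.106, 19.162, 62.736, 93.356, 64377]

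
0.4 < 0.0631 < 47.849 False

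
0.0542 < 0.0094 False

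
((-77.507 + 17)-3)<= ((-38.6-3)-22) False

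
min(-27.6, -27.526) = -27.6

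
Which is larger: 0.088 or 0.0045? 0.088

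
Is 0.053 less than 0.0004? No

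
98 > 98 False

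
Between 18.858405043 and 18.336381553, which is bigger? 18.858405043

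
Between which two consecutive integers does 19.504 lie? 19 and 20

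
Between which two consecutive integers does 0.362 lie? 0 and 1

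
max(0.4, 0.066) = 0.4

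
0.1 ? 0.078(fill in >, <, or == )>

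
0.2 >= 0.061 True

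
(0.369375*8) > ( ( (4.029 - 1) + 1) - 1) False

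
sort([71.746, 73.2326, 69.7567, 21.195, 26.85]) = [21.195, 26.85, 69.7567, 71.746, 73.2326]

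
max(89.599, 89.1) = 89.599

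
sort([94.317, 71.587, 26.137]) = [26.137, 71.587, 94.317]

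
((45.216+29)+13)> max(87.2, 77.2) True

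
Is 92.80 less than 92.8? No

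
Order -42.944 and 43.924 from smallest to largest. -42.944, 43.924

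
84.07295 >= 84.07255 True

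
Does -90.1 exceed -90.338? Yes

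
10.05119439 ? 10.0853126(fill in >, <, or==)<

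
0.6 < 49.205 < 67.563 True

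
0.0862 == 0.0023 False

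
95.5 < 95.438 False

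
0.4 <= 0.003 False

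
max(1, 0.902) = 1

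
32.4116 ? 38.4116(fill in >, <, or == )<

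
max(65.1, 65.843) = 65.843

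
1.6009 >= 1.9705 False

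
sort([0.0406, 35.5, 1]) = [0.0406, 1, 35.5]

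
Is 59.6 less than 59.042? No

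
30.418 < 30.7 True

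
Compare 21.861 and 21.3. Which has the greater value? 21.861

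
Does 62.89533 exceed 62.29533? Yes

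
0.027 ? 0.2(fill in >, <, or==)<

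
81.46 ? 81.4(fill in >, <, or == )>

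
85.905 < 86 True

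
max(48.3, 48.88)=48.88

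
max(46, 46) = 46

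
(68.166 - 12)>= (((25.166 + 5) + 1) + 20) True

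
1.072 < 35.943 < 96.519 True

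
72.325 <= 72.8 True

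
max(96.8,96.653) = 96.8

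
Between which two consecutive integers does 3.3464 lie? 3 and 4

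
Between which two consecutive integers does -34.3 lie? -35 and -34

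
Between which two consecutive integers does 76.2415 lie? 76 and 77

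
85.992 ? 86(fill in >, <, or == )<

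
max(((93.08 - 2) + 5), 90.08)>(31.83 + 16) True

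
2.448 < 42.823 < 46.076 True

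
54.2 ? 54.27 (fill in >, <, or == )<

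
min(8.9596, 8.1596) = 8.1596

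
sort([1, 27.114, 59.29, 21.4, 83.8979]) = [1, 21.4, 27.114, 59.29, 83.8979]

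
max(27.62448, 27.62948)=27.62948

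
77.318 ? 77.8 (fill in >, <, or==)<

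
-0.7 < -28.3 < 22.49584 False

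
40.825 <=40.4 False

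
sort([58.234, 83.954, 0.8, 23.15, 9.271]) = [0.8, 9.271, 23.15, 58.234, 83.954]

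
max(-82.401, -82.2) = -82.2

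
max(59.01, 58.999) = 59.01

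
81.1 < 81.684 True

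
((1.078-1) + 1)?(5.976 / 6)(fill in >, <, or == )>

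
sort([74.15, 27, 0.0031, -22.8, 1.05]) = [-22.8, 0.0031, 1.05, 27, 74.15]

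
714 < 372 False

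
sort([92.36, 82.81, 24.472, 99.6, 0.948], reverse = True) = [99.6, 92.36, 82.81, 24.472, 0.948]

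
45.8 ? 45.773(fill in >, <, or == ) >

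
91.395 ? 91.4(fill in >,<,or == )<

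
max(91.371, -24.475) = 91.371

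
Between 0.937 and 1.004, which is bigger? 1.004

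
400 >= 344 True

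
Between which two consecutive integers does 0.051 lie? 0 and 1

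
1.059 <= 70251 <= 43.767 False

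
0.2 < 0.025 False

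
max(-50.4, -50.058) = -50.058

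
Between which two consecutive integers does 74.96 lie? 74 and 75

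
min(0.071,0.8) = 0.071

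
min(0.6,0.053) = 0.053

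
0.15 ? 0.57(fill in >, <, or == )<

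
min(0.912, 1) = 0.912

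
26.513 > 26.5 True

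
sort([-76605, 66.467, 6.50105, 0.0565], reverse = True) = [66.467, 6.50105, 0.0565, -76605]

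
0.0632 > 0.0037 True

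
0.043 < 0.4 True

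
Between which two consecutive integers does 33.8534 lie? 33 and 34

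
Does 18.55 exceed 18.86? No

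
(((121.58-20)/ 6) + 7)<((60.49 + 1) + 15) True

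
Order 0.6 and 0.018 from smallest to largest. 0.018, 0.6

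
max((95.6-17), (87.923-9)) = 78.923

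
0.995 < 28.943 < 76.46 True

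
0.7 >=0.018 True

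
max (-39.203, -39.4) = -39.203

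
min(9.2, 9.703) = 9.2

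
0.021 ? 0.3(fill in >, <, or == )<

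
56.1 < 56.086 False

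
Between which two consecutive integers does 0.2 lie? 0 and 1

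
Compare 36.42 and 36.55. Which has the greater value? 36.55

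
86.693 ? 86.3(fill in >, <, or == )>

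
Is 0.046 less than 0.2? Yes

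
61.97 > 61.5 True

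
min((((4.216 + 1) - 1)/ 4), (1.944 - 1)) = 0.944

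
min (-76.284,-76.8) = -76.8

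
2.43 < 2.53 True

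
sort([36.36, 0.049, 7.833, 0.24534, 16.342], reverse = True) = [36.36, 16.342, 7.833, 0.24534, 0.049]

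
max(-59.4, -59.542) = -59.4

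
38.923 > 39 False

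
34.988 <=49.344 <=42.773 False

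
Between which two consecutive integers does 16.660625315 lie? 16 and 17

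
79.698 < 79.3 False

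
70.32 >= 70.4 False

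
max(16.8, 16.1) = 16.8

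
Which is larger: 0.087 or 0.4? 0.4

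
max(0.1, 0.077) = 0.1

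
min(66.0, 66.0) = 66.0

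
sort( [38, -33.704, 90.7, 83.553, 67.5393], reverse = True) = [90.7, 83.553, 67.5393, 38, -33.704]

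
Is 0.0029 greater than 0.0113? No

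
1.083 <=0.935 False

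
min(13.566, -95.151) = -95.151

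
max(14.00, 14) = 14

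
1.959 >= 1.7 True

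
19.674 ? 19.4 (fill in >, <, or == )>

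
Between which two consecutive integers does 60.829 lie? 60 and 61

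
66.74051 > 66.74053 False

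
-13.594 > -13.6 True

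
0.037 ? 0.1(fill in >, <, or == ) <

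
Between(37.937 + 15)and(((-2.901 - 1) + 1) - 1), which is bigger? (37.937 + 15)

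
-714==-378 False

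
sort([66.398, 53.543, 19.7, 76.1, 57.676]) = [19.7, 53.543, 57.676, 66.398, 76.1]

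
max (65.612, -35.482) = 65.612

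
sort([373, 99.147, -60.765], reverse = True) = [373, 99.147, -60.765]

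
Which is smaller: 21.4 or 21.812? 21.4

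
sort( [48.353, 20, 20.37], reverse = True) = [48.353, 20.37, 20]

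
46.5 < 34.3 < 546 False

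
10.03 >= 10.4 False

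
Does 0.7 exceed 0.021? Yes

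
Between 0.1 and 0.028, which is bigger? 0.1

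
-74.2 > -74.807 True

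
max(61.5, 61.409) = 61.5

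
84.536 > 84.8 False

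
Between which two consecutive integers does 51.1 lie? 51 and 52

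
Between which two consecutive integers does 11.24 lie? 11 and 12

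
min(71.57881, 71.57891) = 71.57881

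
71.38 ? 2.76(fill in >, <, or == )>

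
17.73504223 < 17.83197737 True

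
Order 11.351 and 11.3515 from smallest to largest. 11.351, 11.3515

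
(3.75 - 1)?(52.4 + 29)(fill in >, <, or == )<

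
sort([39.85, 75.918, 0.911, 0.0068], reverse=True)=[75.918, 39.85, 0.911, 0.0068]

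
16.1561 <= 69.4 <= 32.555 False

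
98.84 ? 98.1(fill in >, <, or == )>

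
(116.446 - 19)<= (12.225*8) True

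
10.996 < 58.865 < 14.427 False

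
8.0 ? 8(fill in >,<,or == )==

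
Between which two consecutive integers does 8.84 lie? 8 and 9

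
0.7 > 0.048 True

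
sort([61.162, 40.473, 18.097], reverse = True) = [61.162, 40.473, 18.097]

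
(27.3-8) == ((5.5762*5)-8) False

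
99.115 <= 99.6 True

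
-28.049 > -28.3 True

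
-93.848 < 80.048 True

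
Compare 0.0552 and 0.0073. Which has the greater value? 0.0552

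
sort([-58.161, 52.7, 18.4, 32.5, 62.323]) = [-58.161, 18.4, 32.5, 52.7, 62.323]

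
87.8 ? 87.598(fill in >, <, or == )>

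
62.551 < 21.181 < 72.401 False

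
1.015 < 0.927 False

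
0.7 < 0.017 False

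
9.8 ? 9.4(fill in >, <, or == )>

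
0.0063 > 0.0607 False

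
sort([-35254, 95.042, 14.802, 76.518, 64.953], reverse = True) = [95.042, 76.518, 64.953, 14.802, -35254]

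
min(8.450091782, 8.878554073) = 8.450091782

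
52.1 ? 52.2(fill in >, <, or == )<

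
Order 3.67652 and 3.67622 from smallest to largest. 3.67622, 3.67652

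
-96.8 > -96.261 False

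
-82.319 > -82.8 True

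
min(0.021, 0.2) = 0.021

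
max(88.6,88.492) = 88.6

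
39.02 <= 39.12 True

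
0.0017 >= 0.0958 False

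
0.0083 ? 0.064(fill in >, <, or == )<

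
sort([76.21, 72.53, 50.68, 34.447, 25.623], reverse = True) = [76.21, 72.53, 50.68, 34.447, 25.623]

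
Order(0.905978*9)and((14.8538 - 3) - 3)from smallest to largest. (0.905978*9), ((14.8538 - 3) - 3)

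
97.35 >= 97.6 False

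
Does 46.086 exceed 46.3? No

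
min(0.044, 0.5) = 0.044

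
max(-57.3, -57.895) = -57.3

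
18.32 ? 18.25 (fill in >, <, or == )>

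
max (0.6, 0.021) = 0.6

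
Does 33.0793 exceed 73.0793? No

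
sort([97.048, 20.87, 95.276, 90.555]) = [20.87, 90.555, 95.276, 97.048]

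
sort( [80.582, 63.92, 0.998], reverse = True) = [80.582, 63.92, 0.998]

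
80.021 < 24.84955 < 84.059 False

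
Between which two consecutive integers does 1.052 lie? 1 and 2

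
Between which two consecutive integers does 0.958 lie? 0 and 1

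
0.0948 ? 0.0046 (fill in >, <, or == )>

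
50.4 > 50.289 True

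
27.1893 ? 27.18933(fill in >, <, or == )<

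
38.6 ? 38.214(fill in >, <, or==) >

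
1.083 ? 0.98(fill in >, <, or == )>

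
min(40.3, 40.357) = 40.3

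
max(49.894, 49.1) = 49.894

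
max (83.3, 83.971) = 83.971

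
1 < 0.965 False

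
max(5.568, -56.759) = 5.568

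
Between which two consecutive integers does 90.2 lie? 90 and 91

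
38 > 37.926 True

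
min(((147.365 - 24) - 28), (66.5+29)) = 95.365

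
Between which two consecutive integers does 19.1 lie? 19 and 20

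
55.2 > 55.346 False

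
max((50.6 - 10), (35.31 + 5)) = 40.6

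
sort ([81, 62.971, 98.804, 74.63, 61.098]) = [61.098, 62.971, 74.63, 81, 98.804]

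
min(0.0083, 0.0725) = 0.0083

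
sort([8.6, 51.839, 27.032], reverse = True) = [51.839, 27.032, 8.6]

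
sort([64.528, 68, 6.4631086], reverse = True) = [68, 64.528, 6.4631086]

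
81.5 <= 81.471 False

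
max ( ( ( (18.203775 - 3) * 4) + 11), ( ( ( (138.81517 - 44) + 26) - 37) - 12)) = 71.81517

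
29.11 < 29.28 True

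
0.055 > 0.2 False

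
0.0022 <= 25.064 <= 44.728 True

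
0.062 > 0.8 False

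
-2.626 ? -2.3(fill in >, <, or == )<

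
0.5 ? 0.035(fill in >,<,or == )>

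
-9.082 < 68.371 True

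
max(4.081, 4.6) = 4.6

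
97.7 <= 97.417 False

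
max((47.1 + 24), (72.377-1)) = 71.377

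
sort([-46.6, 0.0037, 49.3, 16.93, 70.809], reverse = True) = [70.809, 49.3, 16.93, 0.0037, -46.6]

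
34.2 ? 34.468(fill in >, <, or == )<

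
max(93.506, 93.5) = 93.506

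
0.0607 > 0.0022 True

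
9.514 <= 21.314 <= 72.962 True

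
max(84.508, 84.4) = 84.508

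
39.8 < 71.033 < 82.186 True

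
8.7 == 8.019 False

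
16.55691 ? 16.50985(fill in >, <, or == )>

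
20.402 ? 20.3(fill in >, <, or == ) >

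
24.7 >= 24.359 True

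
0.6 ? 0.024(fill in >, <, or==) >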